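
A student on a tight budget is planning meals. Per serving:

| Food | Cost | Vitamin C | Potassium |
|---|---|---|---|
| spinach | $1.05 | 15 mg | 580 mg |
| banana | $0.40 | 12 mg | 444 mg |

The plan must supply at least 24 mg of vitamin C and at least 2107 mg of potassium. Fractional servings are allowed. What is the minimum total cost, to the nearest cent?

With two linear requirements the optimum uses one or two foods; enumerate the corners.
spinach only: max(24/15, 2107/580) = 3.633 servings → $3.81.
banana only: max(24/12, 2107/444) = 4.745 servings → $1.90.
spinach + banana with both targets exact would need a negative amount; discard.
So the least-cost plan costs $1.90.

$1.90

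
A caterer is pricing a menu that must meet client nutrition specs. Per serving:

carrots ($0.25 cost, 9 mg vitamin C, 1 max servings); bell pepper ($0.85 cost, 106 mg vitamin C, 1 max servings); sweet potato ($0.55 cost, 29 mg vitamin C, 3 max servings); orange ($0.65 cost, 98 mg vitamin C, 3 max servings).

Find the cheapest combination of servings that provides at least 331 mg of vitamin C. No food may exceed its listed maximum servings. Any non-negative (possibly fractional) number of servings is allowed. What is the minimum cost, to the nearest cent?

Cost per mg of vitamin C: orange $0.0066, bell pepper $0.0080, sweet potato $0.0190, carrots $0.0278.
Take 3 servings of orange: +294.0 mg vitamin C for $1.95 (total $1.95, still need 37.0 mg).
Take 0.3491 servings of bell pepper: +37.0 mg vitamin C for $0.30 (total $2.25, still need 0.0 mg).
Greedy by cheapest-per-mg is optimal for a single linear constraint, so the minimum cost is $2.25.

$2.25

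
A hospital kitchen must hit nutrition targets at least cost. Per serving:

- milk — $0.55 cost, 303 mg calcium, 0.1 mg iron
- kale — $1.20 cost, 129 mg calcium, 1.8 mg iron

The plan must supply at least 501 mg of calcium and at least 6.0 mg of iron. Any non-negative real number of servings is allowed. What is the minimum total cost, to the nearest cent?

$4.12

At the optimum either one food covers both requirements or two foods hit both targets exactly; no other combination can be cheaper.
milk only: max(501/303, 6.0/0.1) = 60 servings → $33.00.
kale only: max(501/129, 6.0/1.8) = 3.884 servings → $4.66.
milk + kale with both tight: 0.24 servings and 3.32 servings → $4.12.
The minimum over all feasible corners is $4.12.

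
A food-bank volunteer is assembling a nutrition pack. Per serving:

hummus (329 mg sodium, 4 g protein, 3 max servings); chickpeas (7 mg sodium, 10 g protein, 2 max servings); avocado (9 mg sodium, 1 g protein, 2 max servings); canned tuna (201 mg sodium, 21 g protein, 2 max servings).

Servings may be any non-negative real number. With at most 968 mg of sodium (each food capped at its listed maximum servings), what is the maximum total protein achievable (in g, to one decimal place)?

Protein per mg sodium: chickpeas 1.429, avocado 0.1111, canned tuna 0.1045, hummus 0.01216.
Take 2 servings of chickpeas: uses 14 mg sodium, +20.0 g protein (running total 20.0 g).
Take 2 servings of avocado: uses 18 mg sodium, +2.0 g protein (running total 22.0 g).
Take 2 servings of canned tuna: uses 402 mg sodium, +42.0 g protein (running total 64.0 g).
Take 1.623 servings of hummus: uses 534 mg sodium, +6.5 g protein (running total 70.5 g).
Filling greedily by protein-per-mg sodium is optimal for one linear limit, giving 70.5 g.

70.5 g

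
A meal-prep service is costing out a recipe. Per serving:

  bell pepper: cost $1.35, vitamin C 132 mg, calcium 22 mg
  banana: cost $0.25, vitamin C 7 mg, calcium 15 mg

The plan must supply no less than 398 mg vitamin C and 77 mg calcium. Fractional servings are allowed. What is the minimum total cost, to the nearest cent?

$4.21

With two linear requirements the optimum uses one or two foods; enumerate the corners.
bell pepper only: max(398/132, 77/22) = 3.5 servings → $4.72.
banana only: max(398/7, 77/15) = 56.86 servings → $14.21.
bell pepper + banana with both tight: 2.974 servings and 0.7711 servings → $4.21.
So the least-cost plan costs $4.21.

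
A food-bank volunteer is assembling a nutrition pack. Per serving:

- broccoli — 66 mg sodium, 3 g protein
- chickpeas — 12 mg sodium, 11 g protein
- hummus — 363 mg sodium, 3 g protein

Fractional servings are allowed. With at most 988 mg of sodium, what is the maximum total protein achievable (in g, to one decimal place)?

Protein per mg sodium: chickpeas 0.9167, broccoli 0.04545, hummus 0.008264.
With no serving limits, spend the whole sodium allowance on chickpeas: 988 mg / 12 mg × 11 g = 905.7 g.

905.7 g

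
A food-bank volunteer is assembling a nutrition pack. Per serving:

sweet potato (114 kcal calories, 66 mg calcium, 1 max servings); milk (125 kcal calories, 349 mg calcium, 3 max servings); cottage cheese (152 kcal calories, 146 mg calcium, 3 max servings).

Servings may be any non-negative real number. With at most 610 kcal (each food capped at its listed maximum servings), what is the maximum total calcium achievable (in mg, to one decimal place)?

Calcium per kcal: milk 2.792, cottage cheese 0.9605, sweet potato 0.5789.
Take 3 servings of milk: uses 375 kcal, +1047.0 mg calcium (running total 1047.0 mg).
Take 1.546 servings of cottage cheese: uses 235 kcal, +225.7 mg calcium (running total 1272.7 mg).
Greedy by best ratio exhausts the calories allowance optimally: 1272.7 mg.

1272.7 mg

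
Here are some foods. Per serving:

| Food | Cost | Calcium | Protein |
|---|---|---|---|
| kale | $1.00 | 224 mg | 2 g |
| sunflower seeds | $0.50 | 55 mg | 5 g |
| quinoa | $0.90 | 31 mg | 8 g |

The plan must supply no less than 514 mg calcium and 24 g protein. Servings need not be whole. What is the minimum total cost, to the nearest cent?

$3.39

A basic optimal solution has at most two foods positive. Try each food alone and each pair with both targets met exactly.
kale only: max(514/224, 24/2) = 12 servings → $12.00.
sunflower seeds only: max(514/55, 24/5) = 9.345 servings → $4.67.
quinoa only: max(514/31, 24/8) = 16.58 servings → $14.92.
kale + sunflower seeds with both tight: 1.238 servings and 4.305 servings → $3.39.
kale + quinoa with both tight: 1.947 servings and 2.513 servings → $4.21.
sunflower seeds + quinoa: intersection lies outside the first quadrant.
Cheapest feasible corner: $3.39.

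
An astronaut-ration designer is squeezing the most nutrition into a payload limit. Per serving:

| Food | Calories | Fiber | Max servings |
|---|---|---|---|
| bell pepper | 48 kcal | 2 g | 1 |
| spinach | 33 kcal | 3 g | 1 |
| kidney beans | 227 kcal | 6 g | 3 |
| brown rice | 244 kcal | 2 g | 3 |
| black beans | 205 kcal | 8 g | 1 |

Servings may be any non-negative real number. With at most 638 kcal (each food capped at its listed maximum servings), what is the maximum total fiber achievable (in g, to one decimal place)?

Fiber per kcal: spinach 0.09091, bell pepper 0.04167, black beans 0.03902, kidney beans 0.02643, brown rice 0.008197.
Take 1 serving of spinach: uses 33 kcal, +3.0 g fiber (running total 3.0 g).
Take 1 serving of bell pepper: uses 48 kcal, +2.0 g fiber (running total 5.0 g).
Take 1 serving of black beans: uses 205 kcal, +8.0 g fiber (running total 13.0 g).
Take 1.551 servings of kidney beans: uses 352 kcal, +9.3 g fiber (running total 22.3 g).
Greedy by best ratio exhausts the calories allowance optimally: 22.3 g.

22.3 g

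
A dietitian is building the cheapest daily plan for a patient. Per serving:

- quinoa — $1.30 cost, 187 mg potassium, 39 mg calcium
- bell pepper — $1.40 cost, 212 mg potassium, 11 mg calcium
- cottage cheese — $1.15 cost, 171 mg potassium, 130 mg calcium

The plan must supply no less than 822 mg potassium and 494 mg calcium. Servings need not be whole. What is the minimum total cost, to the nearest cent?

$5.51

The cheapest plan sits at a corner of the feasible region — with two constraints it uses at most two foods.
quinoa only: max(822/187, 494/39) = 12.67 servings → $16.47.
bell pepper only: max(822/212, 494/11) = 44.91 servings → $62.87.
cottage cheese only: max(822/171, 494/130) = 4.807 servings → $5.53.
quinoa + bell pepper with both targets exact would need a negative amount; discard.
quinoa + cottage cheese with both tight: 1.269 servings and 3.419 servings → $5.58.
bell pepper + cottage cheese with both tight: 0.8718 servings and 3.726 servings → $5.51.
So the least-cost plan costs $5.51.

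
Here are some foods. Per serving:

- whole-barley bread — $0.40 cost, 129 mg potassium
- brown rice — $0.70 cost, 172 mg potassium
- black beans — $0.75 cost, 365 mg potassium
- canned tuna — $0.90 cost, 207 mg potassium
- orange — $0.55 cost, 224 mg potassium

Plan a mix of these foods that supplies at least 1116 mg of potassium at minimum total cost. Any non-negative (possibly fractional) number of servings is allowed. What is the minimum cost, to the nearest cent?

Cost per mg of potassium: black beans $0.0021, orange $0.0025, whole-barley bread $0.0031, brown rice $0.0041, canned tuna $0.0043.
With no serving limits, use only black beans: 1116 mg / 365 mg = 3.058 servings × $0.75 = $2.29.

$2.29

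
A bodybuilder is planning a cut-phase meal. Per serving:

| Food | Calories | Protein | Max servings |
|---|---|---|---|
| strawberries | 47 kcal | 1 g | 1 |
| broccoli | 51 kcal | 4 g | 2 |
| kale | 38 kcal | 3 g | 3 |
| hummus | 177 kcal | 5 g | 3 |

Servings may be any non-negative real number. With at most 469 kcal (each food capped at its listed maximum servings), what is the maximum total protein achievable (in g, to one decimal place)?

Protein per kcal: kale 0.07895, broccoli 0.07843, hummus 0.02825, strawberries 0.02128.
Take 3 servings of kale: uses 114 kcal, +9.0 g protein (running total 9.0 g).
Take 2 servings of broccoli: uses 102 kcal, +8.0 g protein (running total 17.0 g).
Take 1.429 servings of hummus: uses 253 kcal, +7.1 g protein (running total 24.1 g).
Greedy by best ratio exhausts the calories allowance optimally: 24.1 g.

24.1 g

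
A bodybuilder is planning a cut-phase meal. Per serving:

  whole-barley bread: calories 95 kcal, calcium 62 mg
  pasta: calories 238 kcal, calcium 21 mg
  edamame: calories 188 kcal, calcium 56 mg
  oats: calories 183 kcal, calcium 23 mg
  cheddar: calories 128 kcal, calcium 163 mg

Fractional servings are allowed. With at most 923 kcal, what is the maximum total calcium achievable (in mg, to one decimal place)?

1175.4 mg

Calcium per kcal: cheddar 1.273, whole-barley bread 0.6526, edamame 0.2979, oats 0.1257, pasta 0.08824.
With no serving limits, spend the whole calories allowance on cheddar: 923 kcal / 128 kcal × 163 mg = 1175.4 mg.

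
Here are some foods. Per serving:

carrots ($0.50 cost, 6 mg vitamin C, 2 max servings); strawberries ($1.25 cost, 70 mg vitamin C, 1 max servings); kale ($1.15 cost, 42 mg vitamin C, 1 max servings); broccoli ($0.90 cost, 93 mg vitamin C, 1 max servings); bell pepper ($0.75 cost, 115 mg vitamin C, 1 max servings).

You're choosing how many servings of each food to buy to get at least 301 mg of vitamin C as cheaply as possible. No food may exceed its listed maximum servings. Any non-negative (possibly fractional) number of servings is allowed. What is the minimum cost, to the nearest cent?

$3.53

Cost per mg of vitamin C: bell pepper $0.0065, broccoli $0.0097, strawberries $0.0179, kale $0.0274, carrots $0.0833.
Take 1 serving of bell pepper: +115.0 mg vitamin C for $0.75 (total $0.75, still need 186.0 mg).
Take 1 serving of broccoli: +93.0 mg vitamin C for $0.90 (total $1.65, still need 93.0 mg).
Take 1 serving of strawberries: +70.0 mg vitamin C for $1.25 (total $2.90, still need 23.0 mg).
Take 0.5476 servings of kale: +23.0 mg vitamin C for $0.63 (total $3.53, still need 0.0 mg).
Greedy by cheapest-per-mg is optimal for a single linear constraint, so the minimum cost is $3.53.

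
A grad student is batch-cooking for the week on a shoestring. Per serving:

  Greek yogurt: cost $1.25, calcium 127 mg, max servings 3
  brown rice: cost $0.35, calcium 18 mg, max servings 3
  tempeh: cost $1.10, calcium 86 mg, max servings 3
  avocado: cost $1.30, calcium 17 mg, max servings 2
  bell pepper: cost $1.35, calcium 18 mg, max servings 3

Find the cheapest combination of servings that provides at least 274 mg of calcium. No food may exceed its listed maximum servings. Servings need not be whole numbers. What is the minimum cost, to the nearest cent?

$2.70

Cost per mg of calcium: Greek yogurt $0.0098, tempeh $0.0128, brown rice $0.0194, bell pepper $0.0750, avocado $0.0765.
Take 2.157 servings of Greek yogurt: +274.0 mg calcium for $2.70 (total $2.70, still need 0.0 mg).
Greedy by cheapest-per-mg is optimal for a single linear constraint, so the minimum cost is $2.70.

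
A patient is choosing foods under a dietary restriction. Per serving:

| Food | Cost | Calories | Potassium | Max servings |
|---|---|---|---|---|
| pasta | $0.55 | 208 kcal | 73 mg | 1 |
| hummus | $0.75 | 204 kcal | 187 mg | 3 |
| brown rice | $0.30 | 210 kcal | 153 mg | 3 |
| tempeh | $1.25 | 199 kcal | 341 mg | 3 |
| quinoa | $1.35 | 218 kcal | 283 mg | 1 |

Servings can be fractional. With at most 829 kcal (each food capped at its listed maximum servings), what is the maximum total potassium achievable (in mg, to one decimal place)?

Potassium per kcal: tempeh 1.714, quinoa 1.298, hummus 0.9167, brown rice 0.7286, pasta 0.351.
Take 3 servings of tempeh: uses 597 kcal, +1023.0 mg potassium (running total 1023.0 mg).
Take 1 serving of quinoa: uses 218 kcal, +283.0 mg potassium (running total 1306.0 mg).
Take 0.06863 servings of hummus: uses 14 kcal, +12.8 mg potassium (running total 1318.8 mg).
Greedy by best ratio exhausts the calories allowance optimally: 1318.8 mg.

1318.8 mg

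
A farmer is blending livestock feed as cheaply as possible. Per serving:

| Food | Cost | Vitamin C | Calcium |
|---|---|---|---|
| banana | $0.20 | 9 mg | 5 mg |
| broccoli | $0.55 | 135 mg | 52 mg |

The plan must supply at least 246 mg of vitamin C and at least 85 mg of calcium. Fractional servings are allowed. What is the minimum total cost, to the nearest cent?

$1.00

The cheapest plan sits at a corner of the feasible region — with two constraints it uses at most two foods.
banana only: max(246/9, 85/5) = 27.33 servings → $5.47.
broccoli only: max(246/135, 85/52) = 1.822 servings → $1.00.
banana + broccoli: the both-tight solution has a negative serving — not a feasible corner.
Cheapest feasible corner: $1.00.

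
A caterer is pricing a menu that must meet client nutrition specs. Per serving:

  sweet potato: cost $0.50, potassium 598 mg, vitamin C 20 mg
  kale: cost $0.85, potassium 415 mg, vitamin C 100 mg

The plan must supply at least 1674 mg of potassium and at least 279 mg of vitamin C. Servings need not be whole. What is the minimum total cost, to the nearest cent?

$2.70

Two binding constraints pin down two serving amounts, so the optimal mix uses at most two foods. The candidates are each food alone (scaled to the tighter of potassium/vitamin C) and each pair with both constraints tight.
sweet potato only: max(1674/598, 279/20) = 13.95 servings → $6.97.
kale only: max(1674/415, 279/100) = 4.034 servings → $3.43.
sweet potato + kale with both tight: 1.002 servings and 2.59 servings → $2.70.
Cheapest feasible corner: $2.70.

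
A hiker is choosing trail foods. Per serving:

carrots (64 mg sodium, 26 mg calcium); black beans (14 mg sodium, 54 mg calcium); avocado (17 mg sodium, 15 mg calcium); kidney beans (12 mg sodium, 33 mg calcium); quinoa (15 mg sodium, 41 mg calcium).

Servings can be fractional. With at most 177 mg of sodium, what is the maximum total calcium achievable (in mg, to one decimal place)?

Calcium per mg sodium: black beans 3.857, kidney beans 2.75, quinoa 2.733, avocado 0.8824, carrots 0.4062.
With no serving limits, spend the whole sodium allowance on black beans: 177 mg / 14 mg × 54 mg = 682.7 mg.

682.7 mg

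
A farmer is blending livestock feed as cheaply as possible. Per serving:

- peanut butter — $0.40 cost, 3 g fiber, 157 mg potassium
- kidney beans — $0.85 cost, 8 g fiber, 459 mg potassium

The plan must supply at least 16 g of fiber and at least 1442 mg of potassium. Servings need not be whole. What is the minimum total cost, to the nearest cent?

$2.67

An LP optimum is at a vertex; with two nutrient constraints at most two foods are used. Check each candidate.
peanut butter only: max(16/3, 1442/157) = 9.185 servings → $3.67.
kidney beans only: max(16/8, 1442/459) = 3.142 servings → $2.67.
peanut butter + kidney beans: the both-tight solution has a negative serving — not a feasible corner.
So the least-cost plan costs $2.67.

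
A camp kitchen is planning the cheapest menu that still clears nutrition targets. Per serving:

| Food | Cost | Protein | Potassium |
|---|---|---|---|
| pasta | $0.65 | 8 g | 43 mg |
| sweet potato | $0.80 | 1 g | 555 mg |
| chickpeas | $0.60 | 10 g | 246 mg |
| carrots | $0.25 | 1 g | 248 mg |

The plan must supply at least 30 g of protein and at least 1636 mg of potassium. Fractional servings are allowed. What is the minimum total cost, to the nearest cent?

$2.56

Minimising a linear cost over {protein ≥ 30, potassium ≥ 1636, servings ≥ 0} — the optimum is at a vertex, using one or two foods.
pasta only: max(30/8, 1636/43) = 38.05 servings → $24.73.
sweet potato only: max(30/1, 1636/555) = 30 servings → $24.00.
chickpeas only: max(30/10, 1636/246) = 6.65 servings → $3.99.
carrots only: max(30/1, 1636/248) = 30 servings → $7.50.
pasta + sweet potato with both tight: 3.415 servings and 2.683 servings → $4.37.
pasta + chickpeas with both targets exact would need a negative amount; discard.
pasta + carrots with both tight: 2.99 servings and 6.078 servings → $3.46.
sweet potato + chickpeas with both tight: 1.693 servings and 2.831 servings → $3.05.
sweet potato + carrots with both targets exact would need a negative amount; discard.
chickpeas + carrots with both tight: 2.598 servings and 4.02 servings → $2.56.
Cheapest feasible corner: $2.56.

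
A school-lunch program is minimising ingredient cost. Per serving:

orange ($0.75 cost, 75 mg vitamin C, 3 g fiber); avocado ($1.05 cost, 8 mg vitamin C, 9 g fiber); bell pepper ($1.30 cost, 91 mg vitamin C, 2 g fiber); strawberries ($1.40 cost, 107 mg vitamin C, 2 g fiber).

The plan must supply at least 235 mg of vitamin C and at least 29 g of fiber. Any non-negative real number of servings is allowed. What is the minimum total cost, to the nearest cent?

$4.54

For a min-cost LP with two ≥-constraints, a basic feasible solution has at most two positive variables.
orange only: max(235/75, 29/3) = 9.667 servings → $7.25.
avocado only: max(235/8, 29/9) = 29.38 servings → $30.84.
bell pepper only: max(235/91, 29/2) = 14.5 servings → $18.85.
strawberries only: max(235/107, 29/2) = 14.5 servings → $20.30.
orange + avocado with both tight: 2.892 servings and 2.258 servings → $4.54.
orange + bell pepper: the both-tight solution has a negative serving — not a feasible corner.
orange + strawberries: intersection lies outside the first quadrant.
avocado + bell pepper with both tight: 2.701 servings and 2.345 servings → $5.88.
avocado + strawberries with both tight: 2.78 servings and 1.988 servings → $5.70.
bell pepper + strawberries: the both-tight solution has a negative serving — not a feasible corner.
So the least-cost plan costs $4.54.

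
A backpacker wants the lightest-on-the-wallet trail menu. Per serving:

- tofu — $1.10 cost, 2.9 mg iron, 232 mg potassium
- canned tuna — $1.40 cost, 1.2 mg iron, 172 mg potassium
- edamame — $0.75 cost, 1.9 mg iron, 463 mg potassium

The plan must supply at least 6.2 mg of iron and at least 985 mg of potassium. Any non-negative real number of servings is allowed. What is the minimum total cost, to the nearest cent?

tofu only: max(6.2/2.9, 985/232) = 4.246 servings → $4.67.
canned tuna only: max(6.2/1.2, 985/172) = 5.727 servings → $8.02.
edamame only: max(6.2/1.9, 985/463) = 3.263 servings → $2.45.
tofu + canned tuna: intersection lies outside the first quadrant.
tofu + edamame with both tight: 1.108 servings and 1.572 servings → $2.40.
canned tuna + edamame with both tight: 4.367 servings and 0.5052 servings → $6.49.
So the least-cost plan costs $2.40.

$2.40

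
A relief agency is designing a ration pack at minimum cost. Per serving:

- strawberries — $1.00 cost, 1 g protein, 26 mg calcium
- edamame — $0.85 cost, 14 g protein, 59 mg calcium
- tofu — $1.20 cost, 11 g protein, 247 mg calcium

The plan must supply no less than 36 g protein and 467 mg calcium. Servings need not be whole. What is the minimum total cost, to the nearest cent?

This is a tiny linear program; its minimum lies at a vertex of the feasible set. List the vertices and price them.
strawberries only: max(36/1, 467/26) = 36 servings → $36.00.
edamame only: max(36/14, 467/59) = 7.915 servings → $6.73.
tofu only: max(36/11, 467/247) = 3.273 servings → $3.93.
strawberries + edamame with both tight: 14.47 servings and 1.538 servings → $15.78.
strawberries + tofu with both targets exact would need a negative amount; discard.
edamame + tofu with both tight: 1.337 servings and 1.571 servings → $3.02.
Cheapest feasible corner: $3.02.

$3.02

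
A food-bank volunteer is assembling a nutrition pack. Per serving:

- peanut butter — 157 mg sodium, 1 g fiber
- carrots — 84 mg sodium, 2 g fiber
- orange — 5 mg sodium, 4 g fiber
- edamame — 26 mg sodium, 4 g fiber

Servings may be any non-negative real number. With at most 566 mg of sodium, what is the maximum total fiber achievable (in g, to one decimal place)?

Fiber per mg sodium: orange 0.8, edamame 0.1538, carrots 0.02381, peanut butter 0.006369.
With no serving limits, spend the whole sodium allowance on orange: 566 mg / 5 mg × 4 g = 452.8 g.

452.8 g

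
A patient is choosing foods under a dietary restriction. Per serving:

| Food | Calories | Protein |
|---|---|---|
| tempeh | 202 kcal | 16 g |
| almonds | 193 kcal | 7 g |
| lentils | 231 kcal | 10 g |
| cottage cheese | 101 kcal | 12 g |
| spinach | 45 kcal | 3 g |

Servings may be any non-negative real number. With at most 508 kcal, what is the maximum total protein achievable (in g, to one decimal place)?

60.4 g

Protein per kcal: cottage cheese 0.1188, tempeh 0.07921, spinach 0.06667, lentils 0.04329, almonds 0.03627.
With no serving limits, spend the whole calories allowance on cottage cheese: 508 kcal / 101 kcal × 12 g = 60.4 g.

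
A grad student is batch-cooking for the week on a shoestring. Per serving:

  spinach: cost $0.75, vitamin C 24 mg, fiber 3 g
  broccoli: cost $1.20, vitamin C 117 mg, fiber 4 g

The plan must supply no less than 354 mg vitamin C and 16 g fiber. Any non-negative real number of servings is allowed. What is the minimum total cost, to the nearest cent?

$4.53

This is a tiny linear program; its minimum lies at a vertex of the feasible set. List the vertices and price them.
spinach only: max(354/24, 16/3) = 14.75 servings → $11.06.
broccoli only: max(354/117, 16/4) = 4 servings → $4.80.
spinach + broccoli with both tight: 1.788 servings and 2.659 servings → $4.53.
So the least-cost plan costs $4.53.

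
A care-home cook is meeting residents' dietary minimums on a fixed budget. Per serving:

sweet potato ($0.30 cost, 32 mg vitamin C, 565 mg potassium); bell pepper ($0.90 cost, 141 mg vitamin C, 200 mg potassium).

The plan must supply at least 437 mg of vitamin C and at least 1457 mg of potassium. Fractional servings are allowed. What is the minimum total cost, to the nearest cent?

$2.94

Two binding constraints pin down two serving amounts, so the optimal mix uses at most two foods. The candidates are each food alone (scaled to the tighter of vitamin C/potassium) and each pair with both constraints tight.
sweet potato only: max(437/32, 1457/565) = 13.66 servings → $4.10.
bell pepper only: max(437/141, 1457/200) = 7.285 servings → $6.56.
sweet potato + bell pepper with both tight: 1.611 servings and 2.734 servings → $2.94.
So the least-cost plan costs $2.94.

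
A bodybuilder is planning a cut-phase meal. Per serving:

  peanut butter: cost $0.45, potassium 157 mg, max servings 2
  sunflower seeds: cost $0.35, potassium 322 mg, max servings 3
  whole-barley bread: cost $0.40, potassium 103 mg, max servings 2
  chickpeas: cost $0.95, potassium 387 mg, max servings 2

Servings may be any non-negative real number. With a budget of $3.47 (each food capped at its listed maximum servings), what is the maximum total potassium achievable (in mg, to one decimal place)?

Potassium per dollar: sunflower seeds 920, chickpeas 407.4, peanut butter 348.9, whole-barley bread 257.5.
Take 3 servings of sunflower seeds: spends $1.05, +966.0 mg potassium (running total 966.0 mg).
Take 2 servings of chickpeas: spends $1.90, +774.0 mg potassium (running total 1740.0 mg).
Take 1.156 servings of peanut butter: spends $0.52, +181.4 mg potassium (running total 1921.4 mg).
Filling greedily by potassium-per-dollar is optimal for one linear limit, giving 1921.4 mg.

1921.4 mg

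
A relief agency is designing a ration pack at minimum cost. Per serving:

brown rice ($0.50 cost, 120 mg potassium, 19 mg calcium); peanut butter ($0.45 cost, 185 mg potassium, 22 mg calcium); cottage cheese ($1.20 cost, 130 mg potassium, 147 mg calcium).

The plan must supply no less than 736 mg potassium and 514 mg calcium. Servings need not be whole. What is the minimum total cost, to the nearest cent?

Minimising a linear cost over {potassium ≥ 736, calcium ≥ 514, servings ≥ 0} — the optimum is at a vertex, using one or two foods.
brown rice only: max(736/120, 514/19) = 27.05 servings → $13.53.
peanut butter only: max(736/185, 514/22) = 23.36 servings → $10.51.
cottage cheese only: max(736/130, 514/147) = 5.662 servings → $6.79.
brown rice + peanut butter: intersection lies outside the first quadrant.
brown rice + cottage cheese with both tight: 2.727 servings and 3.144 servings → $5.14.
peanut butter + cottage cheese with both tight: 1.7 servings and 3.242 servings → $4.66.
So the least-cost plan costs $4.66.

$4.66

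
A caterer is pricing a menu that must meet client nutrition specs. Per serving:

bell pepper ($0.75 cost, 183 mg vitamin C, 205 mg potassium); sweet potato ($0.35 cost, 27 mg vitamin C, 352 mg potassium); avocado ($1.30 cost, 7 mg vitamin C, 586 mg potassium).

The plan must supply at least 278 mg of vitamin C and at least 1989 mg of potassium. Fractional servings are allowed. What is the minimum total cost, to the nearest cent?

An LP optimum is at a vertex; with two nutrient constraints at most two foods are used. Check each candidate.
bell pepper only: max(278/183, 1989/205) = 9.702 servings → $7.28.
sweet potato only: max(278/27, 1989/352) = 10.3 servings → $3.60.
avocado only: max(278/7, 1989/586) = 39.71 servings → $51.63.
bell pepper + sweet potato with both tight: 0.7499 servings and 5.214 servings → $2.39.
bell pepper + avocado with both tight: 1.408 servings and 2.902 servings → $4.83.
sweet potato + avocado: intersection lies outside the first quadrant.
So the least-cost plan costs $2.39.

$2.39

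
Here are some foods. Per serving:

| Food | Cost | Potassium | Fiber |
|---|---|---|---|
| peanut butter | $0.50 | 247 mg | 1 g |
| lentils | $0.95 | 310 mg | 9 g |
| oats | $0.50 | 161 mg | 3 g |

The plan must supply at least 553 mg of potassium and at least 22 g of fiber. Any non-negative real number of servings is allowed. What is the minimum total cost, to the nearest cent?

With two linear requirements the optimum uses one or two foods; enumerate the corners.
peanut butter only: max(553/247, 22/1) = 22 servings → $11.00.
lentils only: max(553/310, 22/9) = 2.444 servings → $2.32.
oats only: max(553/161, 22/3) = 7.333 servings → $3.67.
peanut butter + lentils: intersection lies outside the first quadrant.
peanut butter + oats: intersection lies outside the first quadrant.
lentils + oats: intersection lies outside the first quadrant.
So the least-cost plan costs $2.32.

$2.32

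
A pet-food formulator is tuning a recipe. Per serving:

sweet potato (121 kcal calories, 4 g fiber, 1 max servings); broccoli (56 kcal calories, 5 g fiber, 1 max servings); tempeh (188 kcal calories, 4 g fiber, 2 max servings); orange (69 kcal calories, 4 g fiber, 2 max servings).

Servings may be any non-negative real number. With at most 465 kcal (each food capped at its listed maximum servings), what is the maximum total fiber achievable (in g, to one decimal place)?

Fiber per kcal: broccoli 0.08929, orange 0.05797, sweet potato 0.03306, tempeh 0.02128.
Take 1 serving of broccoli: uses 56 kcal, +5.0 g fiber (running total 5.0 g).
Take 2 servings of orange: uses 138 kcal, +8.0 g fiber (running total 13.0 g).
Take 1 serving of sweet potato: uses 121 kcal, +4.0 g fiber (running total 17.0 g).
Take 0.7979 servings of tempeh: uses 150 kcal, +3.2 g fiber (running total 20.2 g).
Greedy by best ratio exhausts the calories allowance optimally: 20.2 g.

20.2 g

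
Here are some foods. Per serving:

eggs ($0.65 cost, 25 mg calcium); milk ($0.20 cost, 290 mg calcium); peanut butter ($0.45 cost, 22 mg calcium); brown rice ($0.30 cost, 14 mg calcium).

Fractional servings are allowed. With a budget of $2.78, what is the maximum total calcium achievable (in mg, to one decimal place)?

Calcium per dollar: milk 1450, peanut butter 48.89, brown rice 46.67, eggs 38.46.
With no serving limits, spend the whole cost allowance on milk: $2.78 / $0.20 × 290 mg = 4031.0 mg.

4031.0 mg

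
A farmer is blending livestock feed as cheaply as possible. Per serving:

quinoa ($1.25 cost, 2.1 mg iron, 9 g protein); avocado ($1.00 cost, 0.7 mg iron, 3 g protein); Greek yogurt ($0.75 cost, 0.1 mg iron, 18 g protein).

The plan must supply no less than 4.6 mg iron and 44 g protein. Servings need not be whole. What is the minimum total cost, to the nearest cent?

quinoa only: max(4.6/2.1, 44/9) = 4.889 servings → $6.11.
avocado only: max(4.6/0.7, 44/3) = 14.67 servings → $14.67.
Greek yogurt only: max(4.6/0.1, 44/18) = 46 servings → $34.50.
quinoa + avocado (both tight): parallel constraints — no distinct corner.
quinoa + Greek yogurt with both tight: 2.125 servings and 1.382 servings → $3.69.
avocado + Greek yogurt with both tight: 6.374 servings and 1.382 servings → $7.41.
Cheapest feasible corner: $3.69.

$3.69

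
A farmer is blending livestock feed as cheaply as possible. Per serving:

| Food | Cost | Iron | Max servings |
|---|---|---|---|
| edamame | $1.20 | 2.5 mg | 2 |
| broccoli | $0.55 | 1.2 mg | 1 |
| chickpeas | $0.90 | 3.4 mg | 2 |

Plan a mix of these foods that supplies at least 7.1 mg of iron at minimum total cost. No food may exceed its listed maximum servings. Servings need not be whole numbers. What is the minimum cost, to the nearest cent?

$1.94

Cost per mg of iron: chickpeas $0.2647, broccoli $0.4583, edamame $0.4800.
Take 2 servings of chickpeas: +6.8 mg iron for $1.80 (total $1.80, still need 0.3 mg).
Take 0.25 servings of broccoli: +0.3 mg iron for $0.14 (total $1.94, still need 0.0 mg).
Filling from the cheapest source first is optimal under one linear minimum: $1.94.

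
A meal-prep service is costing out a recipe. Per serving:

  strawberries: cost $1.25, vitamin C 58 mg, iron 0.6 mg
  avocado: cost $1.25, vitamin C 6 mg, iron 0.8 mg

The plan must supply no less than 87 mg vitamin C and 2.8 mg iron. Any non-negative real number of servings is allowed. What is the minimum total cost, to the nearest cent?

strawberries only: max(87/58, 2.8/0.6) = 4.667 servings → $5.83.
avocado only: max(87/6, 2.8/0.8) = 14.5 servings → $18.12.
strawberries + avocado with both tight: 1.234 servings and 2.575 servings → $4.76.
Cheapest feasible corner: $4.76.

$4.76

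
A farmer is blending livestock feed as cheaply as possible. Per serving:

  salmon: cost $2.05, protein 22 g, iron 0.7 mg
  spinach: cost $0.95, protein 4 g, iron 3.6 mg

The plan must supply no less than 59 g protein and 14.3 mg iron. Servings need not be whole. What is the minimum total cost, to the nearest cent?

$7.56

Check every corner: each single food scaled to meet both minima, and each pair solved so both constraints bind.
salmon only: max(59/22, 14.3/0.7) = 20.43 servings → $41.88.
spinach only: max(59/4, 14.3/3.6) = 14.75 servings → $14.01.
salmon + spinach with both tight: 2.031 servings and 3.577 servings → $7.56.
Cheapest feasible corner: $7.56.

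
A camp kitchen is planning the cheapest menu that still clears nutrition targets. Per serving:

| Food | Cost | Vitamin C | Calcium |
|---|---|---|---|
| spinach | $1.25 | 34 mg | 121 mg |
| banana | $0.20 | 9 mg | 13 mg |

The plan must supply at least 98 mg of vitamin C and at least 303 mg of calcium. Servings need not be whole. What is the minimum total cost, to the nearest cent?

$3.29

An LP optimum is at a vertex; with two nutrient constraints at most two foods are used. Check each candidate.
spinach only: max(98/34, 303/121) = 2.882 servings → $3.60.
banana only: max(98/9, 303/13) = 23.31 servings → $4.66.
spinach + banana with both tight: 2.246 servings and 2.405 servings → $3.29.
Cheapest feasible corner: $3.29.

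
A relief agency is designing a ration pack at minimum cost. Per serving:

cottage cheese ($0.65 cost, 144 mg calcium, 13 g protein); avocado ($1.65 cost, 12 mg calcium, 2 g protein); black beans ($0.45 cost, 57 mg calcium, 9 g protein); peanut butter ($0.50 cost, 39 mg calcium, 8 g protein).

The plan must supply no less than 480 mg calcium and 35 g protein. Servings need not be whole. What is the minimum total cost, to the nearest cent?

$2.17

Minimising a linear cost over {calcium ≥ 480, protein ≥ 35, servings ≥ 0} — the optimum is at a vertex, using one or two foods.
cottage cheese only: max(480/144, 35/13) = 3.333 servings → $2.17.
avocado only: max(480/12, 35/2) = 40 servings → $66.00.
black beans only: max(480/57, 35/9) = 8.421 servings → $3.79.
peanut butter only: max(480/39, 35/8) = 12.31 servings → $6.15.
cottage cheese + avocado with both targets exact would need a negative amount; discard.
cottage cheese + black beans with both targets exact would need a negative amount; discard.
cottage cheese + peanut butter: the both-tight solution has a negative serving — not a feasible corner.
avocado + black beans with both targets exact would need a negative amount; discard.
avocado + peanut butter: the both-tight solution has a negative serving — not a feasible corner.
black beans + peanut butter: the both-tight solution has a negative serving — not a feasible corner.
The minimum over all feasible corners is $2.17.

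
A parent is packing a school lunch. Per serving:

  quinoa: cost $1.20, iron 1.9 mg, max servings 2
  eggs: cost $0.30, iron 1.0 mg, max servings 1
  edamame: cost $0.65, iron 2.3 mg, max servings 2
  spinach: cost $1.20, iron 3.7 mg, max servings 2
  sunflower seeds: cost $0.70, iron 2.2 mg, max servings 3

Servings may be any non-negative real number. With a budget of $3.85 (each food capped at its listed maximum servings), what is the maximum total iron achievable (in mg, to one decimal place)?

12.7 mg

Iron per dollar: edamame 3.538, eggs 3.333, sunflower seeds 3.143, spinach 3.083, quinoa 1.583.
Take 2 servings of edamame: spends $1.30, +4.6 mg iron (running total 4.6 mg).
Take 1 serving of eggs: spends $0.30, +1.0 mg iron (running total 5.6 mg).
Take 3 servings of sunflower seeds: spends $2.10, +6.6 mg iron (running total 12.2 mg).
Take 0.125 servings of spinach: spends $0.15, +0.5 mg iron (running total 12.7 mg).
Filling greedily by iron-per-dollar is optimal for one linear limit, giving 12.7 mg.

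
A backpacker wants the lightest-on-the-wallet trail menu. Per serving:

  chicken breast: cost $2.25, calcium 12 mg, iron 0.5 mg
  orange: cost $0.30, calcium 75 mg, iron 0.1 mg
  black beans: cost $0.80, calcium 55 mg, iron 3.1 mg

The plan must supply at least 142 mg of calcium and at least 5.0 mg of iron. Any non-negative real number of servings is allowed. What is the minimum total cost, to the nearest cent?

$1.49

For a min-cost LP with two ≥-constraints, a basic feasible solution has at most two positive variables.
chicken breast only: max(142/12, 5.0/0.5) = 11.83 servings → $26.62.
orange only: max(142/75, 5.0/0.1) = 50 servings → $15.00.
black beans only: max(142/55, 5.0/3.1) = 2.582 servings → $2.07.
chicken breast + orange with both tight: 9.939 servings and 0.303 servings → $22.45.
chicken breast + black beans: the both-tight solution has a negative serving — not a feasible corner.
orange + black beans with both tight: 0.7278 servings and 1.589 servings → $1.49.
So the least-cost plan costs $1.49.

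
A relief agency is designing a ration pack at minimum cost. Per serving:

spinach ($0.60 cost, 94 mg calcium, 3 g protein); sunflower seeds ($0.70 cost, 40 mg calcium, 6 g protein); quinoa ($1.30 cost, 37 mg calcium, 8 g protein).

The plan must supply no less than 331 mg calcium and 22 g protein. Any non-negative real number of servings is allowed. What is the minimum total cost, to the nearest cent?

$3.19

Two binding constraints pin down two serving amounts, so the optimal mix uses at most two foods. The candidates are each food alone (scaled to the tighter of calcium/protein) and each pair with both constraints tight.
spinach only: max(331/94, 22/3) = 7.333 servings → $4.40.
sunflower seeds only: max(331/40, 22/6) = 8.275 servings → $5.79.
quinoa only: max(331/37, 22/8) = 8.946 servings → $11.63.
spinach + sunflower seeds with both tight: 2.491 servings and 2.421 servings → $3.19.
spinach + quinoa with both tight: 2.861 servings and 1.677 servings → $3.90.
sunflower seeds + quinoa with both targets exact would need a negative amount; discard.
Cheapest feasible corner: $3.19.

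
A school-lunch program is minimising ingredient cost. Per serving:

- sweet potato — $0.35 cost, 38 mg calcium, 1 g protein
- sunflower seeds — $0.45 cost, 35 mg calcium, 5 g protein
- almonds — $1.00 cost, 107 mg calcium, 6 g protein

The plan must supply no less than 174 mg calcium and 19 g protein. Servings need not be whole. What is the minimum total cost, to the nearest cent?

$2.00

Check every corner: each single food scaled to meet both minima, and each pair solved so both constraints bind.
sweet potato only: max(174/38, 19/1) = 19 servings → $6.65.
sunflower seeds only: max(174/35, 19/5) = 4.971 servings → $2.24.
almonds only: max(174/107, 19/6) = 3.167 servings → $3.17.
sweet potato + sunflower seeds with both tight: 1.323 servings and 3.535 servings → $2.05.
sweet potato + almonds: the both-tight solution has a negative serving — not a feasible corner.
sunflower seeds + almonds with both tight: 3.043 servings and 0.6308 servings → $2.00.
The minimum over all feasible corners is $2.00.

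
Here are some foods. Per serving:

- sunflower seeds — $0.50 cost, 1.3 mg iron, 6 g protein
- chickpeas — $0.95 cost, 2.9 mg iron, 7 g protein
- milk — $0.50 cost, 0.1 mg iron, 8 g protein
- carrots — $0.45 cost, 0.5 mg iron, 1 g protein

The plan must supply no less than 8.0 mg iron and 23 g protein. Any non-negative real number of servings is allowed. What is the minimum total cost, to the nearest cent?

With two linear requirements the optimum uses one or two foods; enumerate the corners.
sunflower seeds only: max(8.0/1.3, 23/6) = 6.154 servings → $3.08.
chickpeas only: max(8.0/2.9, 23/7) = 3.286 servings → $3.12.
milk only: max(8.0/0.1, 23/8) = 80 servings → $40.00.
carrots only: max(8.0/0.5, 23/1) = 23 servings → $10.35.
sunflower seeds + chickpeas with both tight: 1.289 servings and 2.181 servings → $2.72.
sunflower seeds + milk: intersection lies outside the first quadrant.
sunflower seeds + carrots with both tight: 2.059 servings and 10.65 servings → $5.82.
chickpeas + milk with both tight: 2.742 servings and 0.4756 servings → $2.84.
chickpeas + carrots with both targets exact would need a negative amount; discard.
milk + carrots with both tight: 0.8974 servings and 15.82 servings → $7.57.
So the least-cost plan costs $2.72.

$2.72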